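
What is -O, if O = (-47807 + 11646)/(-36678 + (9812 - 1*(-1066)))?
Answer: -36161/25800 ≈ -1.4016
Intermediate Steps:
O = 36161/25800 (O = -36161/(-36678 + (9812 + 1066)) = -36161/(-36678 + 10878) = -36161/(-25800) = -36161*(-1/25800) = 36161/25800 ≈ 1.4016)
-O = -1*36161/25800 = -36161/25800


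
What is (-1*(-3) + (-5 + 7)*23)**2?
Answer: 2401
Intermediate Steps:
(-1*(-3) + (-5 + 7)*23)**2 = (3 + 2*23)**2 = (3 + 46)**2 = 49**2 = 2401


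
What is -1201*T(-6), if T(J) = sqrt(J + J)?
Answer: -2402*I*sqrt(3) ≈ -4160.4*I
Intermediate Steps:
T(J) = sqrt(2)*sqrt(J) (T(J) = sqrt(2*J) = sqrt(2)*sqrt(J))
-1201*T(-6) = -1201*sqrt(2)*sqrt(-6) = -1201*sqrt(2)*I*sqrt(6) = -2402*I*sqrt(3)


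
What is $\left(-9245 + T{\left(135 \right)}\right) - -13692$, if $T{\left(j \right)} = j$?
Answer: $4582$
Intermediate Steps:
$\left(-9245 + T{\left(135 \right)}\right) - -13692 = \left(-9245 + 135\right) - -13692 = -9110 + \left(-1797 + 15489\right) = -9110 + 13692 = 4582$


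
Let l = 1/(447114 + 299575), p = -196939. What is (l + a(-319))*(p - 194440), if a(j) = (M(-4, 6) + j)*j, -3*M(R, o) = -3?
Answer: -29645247177828281/746689 ≈ -3.9702e+10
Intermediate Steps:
M(R, o) = 1 (M(R, o) = -⅓*(-3) = 1)
a(j) = j*(1 + j) (a(j) = (1 + j)*j = j*(1 + j))
l = 1/746689 ≈ 1.3392e-6
(l + a(-319))*(p - 194440) = (1/746689 - 319*(1 - 319))*(-196939 - 194440) = (1/746689 - 319*(-318))*(-391379) = (1/746689 + 101442)*(-391379) = (75745625539/746689)*(-391379) = -29645247177828281/746689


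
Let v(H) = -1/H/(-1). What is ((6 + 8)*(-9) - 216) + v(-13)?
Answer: -4447/13 ≈ -342.08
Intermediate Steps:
v(H) = 1/H (v(H) = -1/H*(-1) = 1/H)
((6 + 8)*(-9) - 216) + v(-13) = ((6 + 8)*(-9) - 216) + 1/(-13) = (14*(-9) - 216) - 1/13 = (-126 - 216) - 1/13 = -342 - 1/13 = -4447/13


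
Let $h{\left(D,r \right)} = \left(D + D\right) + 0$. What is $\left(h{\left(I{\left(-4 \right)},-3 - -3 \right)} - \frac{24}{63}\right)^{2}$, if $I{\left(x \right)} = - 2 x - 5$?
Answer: $\frac{13924}{441} \approx 31.574$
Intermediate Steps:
$I{\left(x \right)} = -5 - 2 x$
$h{\left(D,r \right)} = 2 D$ ($h{\left(D,r \right)} = 2 D + 0 = 2 D$)
$\left(h{\left(I{\left(-4 \right)},-3 - -3 \right)} - \frac{24}{63}\right)^{2} = \left(2 \left(-5 - -8\right) - \frac{24}{63}\right)^{2} = \left(2 \left(-5 + 8\right) - \frac{8}{21}\right)^{2} = \left(2 \cdot 3 - \frac{8}{21}\right)^{2} = \left(6 - \frac{8}{21}\right)^{2} = \left(\frac{118}{21}\right)^{2} = \frac{13924}{441}$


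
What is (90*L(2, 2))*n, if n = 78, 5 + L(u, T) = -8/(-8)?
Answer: -28080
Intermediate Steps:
L(u, T) = -4 (L(u, T) = -5 - 8/(-8) = -5 - 8*(-1/8) = -5 + 1 = -4)
(90*L(2, 2))*n = (90*(-4))*78 = -360*78 = -28080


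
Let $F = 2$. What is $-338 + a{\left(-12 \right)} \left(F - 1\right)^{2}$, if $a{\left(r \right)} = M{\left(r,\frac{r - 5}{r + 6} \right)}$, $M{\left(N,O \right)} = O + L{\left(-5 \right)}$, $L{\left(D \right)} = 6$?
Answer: $- \frac{1975}{6} \approx -329.17$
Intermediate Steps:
$M{\left(N,O \right)} = 6 + O$ ($M{\left(N,O \right)} = O + 6 = 6 + O$)
$a{\left(r \right)} = 6 + \frac{-5 + r}{6 + r}$ ($a{\left(r \right)} = 6 + \frac{r - 5}{r + 6} = 6 + \frac{-5 + r}{6 + r}$)
$-338 + a{\left(-12 \right)} \left(F - 1\right)^{2} = -338 + \frac{31 + 7 \left(-12\right)}{6 - 12} \left(2 - 1\right)^{2} = -338 + \frac{31 - 84}{-6} \cdot 1^{2} = -338 + \left(- \frac{1}{6}\right) \left(-53\right) 1 = -338 + \frac{53}{6} \cdot 1 = -338 + \frac{53}{6} = - \frac{1975}{6}$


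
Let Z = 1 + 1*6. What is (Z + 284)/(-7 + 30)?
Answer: 291/23 ≈ 12.652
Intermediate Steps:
Z = 7 (Z = 1 + 6 = 7)
(Z + 284)/(-7 + 30) = (7 + 284)/(-7 + 30) = 291/23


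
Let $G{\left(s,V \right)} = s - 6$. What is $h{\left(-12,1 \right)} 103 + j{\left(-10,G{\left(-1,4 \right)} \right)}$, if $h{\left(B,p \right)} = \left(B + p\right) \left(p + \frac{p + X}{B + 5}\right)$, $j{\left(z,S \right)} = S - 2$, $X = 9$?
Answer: $\frac{3336}{7} \approx 476.57$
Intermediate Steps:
$G{\left(s,V \right)} = -6 + s$ ($G{\left(s,V \right)} = s - 6 = -6 + s$)
$j{\left(z,S \right)} = -2 + S$
$h{\left(B,p \right)} = \left(B + p\right) \left(p + \frac{9 + p}{5 + B}\right)$ ($h{\left(B,p \right)} = \left(B + p\right) \left(p + \frac{p + 9}{B + 5}\right) = \left(B + p\right) \left(p + \frac{9 + p}{5 + B}\right)$)
$h{\left(-12,1 \right)} 103 + j{\left(-10,G{\left(-1,4 \right)} \right)} = \frac{6 \cdot 1^{2} + 9 \left(-12\right) + 9 \cdot 1 - 12 \cdot 1^{2} + 1 \left(-12\right)^{2} + 6 \left(-12\right) 1}{5 - 12} \cdot 103 - 9 = \frac{6 \cdot 1 - 108 + 9 - 12 + 1 \cdot 144 - 72}{-7} \cdot 103 - 9 = - \frac{6 - 108 + 9 - 12 + 144 - 72}{7} \cdot 103 - 9 = \left(- \frac{1}{7}\right) \left(-33\right) 103 - 9 = \frac{33}{7} \cdot 103 - 9 = \frac{3399}{7} - 9 = \frac{3336}{7}$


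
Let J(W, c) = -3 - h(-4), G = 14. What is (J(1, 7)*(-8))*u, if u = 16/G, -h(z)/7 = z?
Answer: 1984/7 ≈ 283.43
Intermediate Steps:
h(z) = -7*z
J(W, c) = -31 (J(W, c) = -3 - (-7)*(-4) = -3 - 1*28 = -3 - 28 = -31)
u = 8/7 (u = 16/14 = 16*(1/14) = 8/7 ≈ 1.1429)
(J(1, 7)*(-8))*u = -31*(-8)*(8/7) = 248*(8/7) = 1984/7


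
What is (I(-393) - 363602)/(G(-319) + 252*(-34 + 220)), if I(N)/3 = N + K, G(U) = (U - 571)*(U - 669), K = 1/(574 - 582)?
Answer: -2918251/7409536 ≈ -0.39385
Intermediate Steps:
K = -1/8 (K = 1/(-8) = -1/8 ≈ -0.12500)
G(U) = (-669 + U)*(-571 + U) (G(U) = (-571 + U)*(-669 + U) = (-669 + U)*(-571 + U))
I(N) = -3/8 + 3*N (I(N) = 3*(N - 1/8) = 3*(-1/8 + N) = -3/8 + 3*N)
(I(-393) - 363602)/(G(-319) + 252*(-34 + 220)) = ((-3/8 + 3*(-393)) - 363602)/((381999 + (-319)**2 - 1240*(-319)) + 252*(-34 + 220)) = ((-3/8 - 1179) - 363602)/((381999 + 101761 + 395560) + 252*186) = (-9435/8 - 363602)/(879320 + 46872) = -2918251/8/926192 = -2918251/8*1/926192 = -2918251/7409536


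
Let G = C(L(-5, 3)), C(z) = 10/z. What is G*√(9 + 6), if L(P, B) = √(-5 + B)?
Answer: -5*I*√30 ≈ -27.386*I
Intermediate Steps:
G = -5*I*√2 (G = 10/(√(-5 + 3)) = 10/(√(-2)) = 10/((I*√2)) = 10*(-I*√2/2) = -5*I*√2 ≈ -7.0711*I)
G*√(9 + 6) = (-5*I*√2)*√(9 + 6) = (-5*I*√2)*√15 = -5*I*√30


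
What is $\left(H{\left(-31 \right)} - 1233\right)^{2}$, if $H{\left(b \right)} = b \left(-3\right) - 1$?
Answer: $1301881$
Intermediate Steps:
$H{\left(b \right)} = -1 - 3 b$ ($H{\left(b \right)} = - 3 b - 1 = -1 - 3 b$)
$\left(H{\left(-31 \right)} - 1233\right)^{2} = \left(\left(-1 - -93\right) - 1233\right)^{2} = \left(\left(-1 + 93\right) - 1233\right)^{2} = \left(92 - 1233\right)^{2} = \left(-1141\right)^{2} = 1301881$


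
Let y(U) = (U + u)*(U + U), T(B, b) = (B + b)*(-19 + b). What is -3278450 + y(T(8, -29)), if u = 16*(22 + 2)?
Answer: -472178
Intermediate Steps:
T(B, b) = (-19 + b)*(B + b)
u = 384 (u = 16*24 = 384)
y(U) = 2*U*(384 + U) (y(U) = (U + 384)*(U + U) = (384 + U)*(2*U) = 2*U*(384 + U))
-3278450 + y(T(8, -29)) = -3278450 + 2*((-29)**2 - 19*8 - 19*(-29) + 8*(-29))*(384 + ((-29)**2 - 19*8 - 19*(-29) + 8*(-29))) = -3278450 + 2*(841 - 152 + 551 - 232)*(384 + (841 - 152 + 551 - 232)) = -3278450 + 2*1008*(384 + 1008) = -3278450 + 2*1008*1392 = -3278450 + 2806272 = -472178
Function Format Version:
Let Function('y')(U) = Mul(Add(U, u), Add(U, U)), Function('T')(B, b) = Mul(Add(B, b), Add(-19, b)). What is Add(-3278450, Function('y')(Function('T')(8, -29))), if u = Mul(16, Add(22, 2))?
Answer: -472178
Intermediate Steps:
Function('T')(B, b) = Mul(Add(-19, b), Add(B, b))
u = 384 (u = Mul(16, 24) = 384)
Function('y')(U) = Mul(2, U, Add(384, U)) (Function('y')(U) = Mul(Add(U, 384), Add(U, U)) = Mul(Add(384, U), Mul(2, U)) = Mul(2, U, Add(384, U)))
Add(-3278450, Function('y')(Function('T')(8, -29))) = Add(-3278450, Mul(2, Add(Pow(-29, 2), Mul(-19, 8), Mul(-19, -29), Mul(8, -29)), Add(384, Add(Pow(-29, 2), Mul(-19, 8), Mul(-19, -29), Mul(8, -29))))) = Add(-3278450, Mul(2, Add(841, -152, 551, -232), Add(384, Add(841, -152, 551, -232)))) = Add(-3278450, Mul(2, 1008, Add(384, 1008))) = Add(-3278450, Mul(2, 1008, 1392)) = Add(-3278450, 2806272) = -472178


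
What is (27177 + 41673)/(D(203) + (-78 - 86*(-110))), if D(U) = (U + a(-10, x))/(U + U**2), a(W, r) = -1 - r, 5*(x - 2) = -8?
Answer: 84857625/11563321 ≈ 7.3385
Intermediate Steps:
x = 2/5 (x = 2 + (1/5)*(-8) = 2 - 8/5 = 2/5 ≈ 0.40000)
D(U) = (-7/5 + U)/(U + U**2) (D(U) = (U + (-1 - 1*2/5))/(U + U**2) = (U + (-1 - 2/5))/(U + U**2) = (U - 7/5)/(U + U**2) = (-7/5 + U)/(U + U**2))
(27177 + 41673)/(D(203) + (-78 - 86*(-110))) = (27177 + 41673)/((-7/5 + 203)/(203*(1 + 203)) + (-78 - 86*(-110))) = 68850/((1/203)*(1008/5)/204 + (-78 + 9460)) = 68850/((1/203)*(1/204)*(1008/5) + 9382) = 68850/(12/2465 + 9382) = 68850/(23126642/2465) = 68850*(2465/23126642) = 84857625/11563321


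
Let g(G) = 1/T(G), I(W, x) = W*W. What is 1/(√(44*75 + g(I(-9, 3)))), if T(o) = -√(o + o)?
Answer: 3*√2/√(59400 - √2) ≈ 0.017408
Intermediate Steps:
I(W, x) = W²
T(o) = -√2*√o (T(o) = -√(2*o) = -√2*√o)
g(G) = -√2/(2*√G) (g(G) = 1/(-√2*√G) = -√2/(2*√G))
1/(√(44*75 + g(I(-9, 3)))) = 1/(√(44*75 - √2/(2*√((-9)²)))) = 1/(√(3300 - √2/(2*√81))) = 1/(√(3300 - ½*√2*⅑)) = 1/(√(3300 - √2/18)) = (3300 - √2/18)^(-½)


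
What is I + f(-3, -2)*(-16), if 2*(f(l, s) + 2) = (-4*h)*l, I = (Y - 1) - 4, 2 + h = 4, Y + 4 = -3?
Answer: -172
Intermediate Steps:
Y = -7 (Y = -4 - 3 = -7)
h = 2 (h = -2 + 4 = 2)
I = -12 (I = (-7 - 1) - 4 = -8 - 4 = -12)
f(l, s) = -2 - 4*l (f(l, s) = -2 + ((-4*2)*l)/2 = -2 + (-8*l)/2 = -2 - 4*l)
I + f(-3, -2)*(-16) = -12 + (-2 - 4*(-3))*(-16) = -12 + (-2 + 12)*(-16) = -12 + 10*(-16) = -12 - 160 = -172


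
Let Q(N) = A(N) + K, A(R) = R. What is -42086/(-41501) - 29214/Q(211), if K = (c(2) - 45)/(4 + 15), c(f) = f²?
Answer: -11434398409/82337984 ≈ -138.87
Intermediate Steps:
K = -41/19 (K = (2² - 45)/(4 + 15) = (4 - 45)/19 = -41*1/19 = -41/19 ≈ -2.1579)
Q(N) = -41/19 + N (Q(N) = N - 41/19 = -41/19 + N)
-42086/(-41501) - 29214/Q(211) = -42086/(-41501) - 29214/(-41/19 + 211) = -42086*(-1/41501) - 29214/3968/19 = 42086/41501 - 29214*19/3968 = 42086/41501 - 277533/1984 = -11434398409/82337984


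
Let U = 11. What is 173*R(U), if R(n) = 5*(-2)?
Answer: -1730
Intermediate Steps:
R(n) = -10
173*R(U) = 173*(-10) = -1730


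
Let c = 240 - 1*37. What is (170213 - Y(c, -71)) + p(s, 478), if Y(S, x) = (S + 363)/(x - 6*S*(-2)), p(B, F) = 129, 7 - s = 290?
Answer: 402858264/2365 ≈ 1.7034e+5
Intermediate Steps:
s = -283 (s = 7 - 1*290 = 7 - 290 = -283)
c = 203 (c = 240 - 37 = 203)
Y(S, x) = (363 + S)/(x + 12*S)
(170213 - Y(c, -71)) + p(s, 478) = (170213 - (363 + 203)/(-71 + 12*203)) + 129 = (170213 - 566/(-71 + 2436)) + 129 = (170213 - 566/2365) + 129 = 402553179/2365 + 129 = 402858264/2365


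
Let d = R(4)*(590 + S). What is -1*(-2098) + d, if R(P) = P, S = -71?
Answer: 4174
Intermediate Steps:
d = 2076 (d = 4*(590 - 71) = 4*519 = 2076)
-1*(-2098) + d = -1*(-2098) + 2076 = 2098 + 2076 = 4174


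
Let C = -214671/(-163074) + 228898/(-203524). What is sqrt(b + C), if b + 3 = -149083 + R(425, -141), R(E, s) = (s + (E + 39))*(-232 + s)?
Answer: 9*I*sqrt(6364384350840633742798)/1382894699 ≈ 519.2*I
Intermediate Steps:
C = 265141173/1382894699 (C = -214671*(-1/163074) + 228898*(-1/203524) = 71557/54358 - 114449/101762 = 265141173/1382894699 ≈ 0.19173)
R(E, s) = (-232 + s)*(39 + E + s) (R(E, s) = (s + (39 + E))*(-232 + s) = (39 + E + s)*(-232 + s) = (-232 + s)*(39 + E + s))
b = -269565 (b = -3 + (-149083 + (-9048 + (-141)**2 - 232*425 - 193*(-141) + 425*(-141))) = -3 + (-149083 + (-9048 + 19881 - 98600 + 27213 - 59925)) = -3 + (-149083 - 120479) = -3 - 269562 = -269565)
sqrt(b + C) = sqrt(-269565 + 265141173/1382894699) = sqrt(-372779744394762/1382894699) = 9*I*sqrt(6364384350840633742798)/1382894699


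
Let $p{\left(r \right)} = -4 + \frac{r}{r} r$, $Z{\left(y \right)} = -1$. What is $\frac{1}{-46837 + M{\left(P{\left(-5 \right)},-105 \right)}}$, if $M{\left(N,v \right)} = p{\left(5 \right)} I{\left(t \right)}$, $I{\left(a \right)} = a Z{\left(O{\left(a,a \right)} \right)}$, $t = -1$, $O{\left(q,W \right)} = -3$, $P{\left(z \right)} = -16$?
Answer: $- \frac{1}{46836} \approx -2.1351 \cdot 10^{-5}$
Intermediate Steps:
$p{\left(r \right)} = -4 + r$ ($p{\left(r \right)} = -4 + 1 r = -4 + r$)
$I{\left(a \right)} = - a$ ($I{\left(a \right)} = a \left(-1\right) = - a$)
$M{\left(N,v \right)} = 1$ ($M{\left(N,v \right)} = \left(-4 + 5\right) \left(\left(-1\right) \left(-1\right)\right) = 1 \cdot 1 = 1$)
$\frac{1}{-46837 + M{\left(P{\left(-5 \right)},-105 \right)}} = \frac{1}{-46837 + 1} = \frac{1}{-46836} = - \frac{1}{46836}$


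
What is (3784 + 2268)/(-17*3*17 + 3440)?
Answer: 6052/2573 ≈ 2.3521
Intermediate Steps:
(3784 + 2268)/(-17*3*17 + 3440) = 6052/(-51*17 + 3440) = 6052/(-867 + 3440) = 6052/2573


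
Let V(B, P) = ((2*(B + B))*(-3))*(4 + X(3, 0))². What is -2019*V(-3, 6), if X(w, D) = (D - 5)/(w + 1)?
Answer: -2198691/4 ≈ -5.4967e+5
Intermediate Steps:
X(w, D) = (-5 + D)/(1 + w)
V(B, P) = -363*B/4 (V(B, P) = ((2*(B + B))*(-3))*(4 + (-5 + 0)/(1 + 3))² = ((2*(2*B))*(-3))*(4 - 5/4)² = ((4*B)*(-3))*(4 + (¼)*(-5))² = (-12*B)*(4 - 5/4)² = (-12*B)*(11/4)² = -12*B*(121/16) = -363*B/4)
-2019*V(-3, 6) = -(-732897)*(-3)/4 = -2019*1089/4 = -2198691/4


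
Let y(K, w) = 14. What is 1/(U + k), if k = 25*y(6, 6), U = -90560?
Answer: -1/90210 ≈ -1.1085e-5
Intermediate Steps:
k = 350 (k = 25*14 = 350)
1/(U + k) = 1/(-90560 + 350) = 1/(-90210) = -1/90210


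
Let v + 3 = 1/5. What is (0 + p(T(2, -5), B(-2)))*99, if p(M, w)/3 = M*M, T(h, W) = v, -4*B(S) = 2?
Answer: 58212/25 ≈ 2328.5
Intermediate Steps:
B(S) = -½ (B(S) = -¼*2 = -½)
v = -14/5 (v = -3 + 1/5 = -3 + ⅕ = -14/5 ≈ -2.8000)
T(h, W) = -14/5
p(M, w) = 3*M² (p(M, w) = 3*(M*M) = 3*M²)
(0 + p(T(2, -5), B(-2)))*99 = (0 + 3*(-14/5)²)*99 = (0 + 3*(196/25))*99 = (0 + 588/25)*99 = (588/25)*99 = 58212/25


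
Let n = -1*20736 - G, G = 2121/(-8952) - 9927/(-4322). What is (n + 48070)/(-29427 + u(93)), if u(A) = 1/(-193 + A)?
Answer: -4406198458975/4743945938306 ≈ -0.92880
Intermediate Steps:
G = 13283257/6448424 (G = 2121*(-1/8952) - 9927*(-1/4322) = -707/2984 + 9927/4322 = 13283257/6448424 ≈ 2.0599)
n = -133727803321/6448424 (n = -1*20736 - 1*13283257/6448424 = -20736 - 13283257/6448424 = -133727803321/6448424 ≈ -20738.)
(n + 48070)/(-29427 + u(93)) = (-133727803321/6448424 + 48070)/(-29427 + 1/(-193 + 93)) = 176247938359/(6448424*(-29427 + 1/(-100))) = 176247938359/(6448424*(-29427 - 1/100)) = 176247938359/(6448424*(-2942701/100)) = (176247938359/6448424)*(-100/2942701) = -4406198458975/4743945938306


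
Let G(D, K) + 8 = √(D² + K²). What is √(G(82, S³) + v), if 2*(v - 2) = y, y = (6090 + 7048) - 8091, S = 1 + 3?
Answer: √(10070 + 8*√2705)/2 ≈ 51.201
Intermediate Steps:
S = 4
y = 5047 (y = 13138 - 8091 = 5047)
G(D, K) = -8 + √(D² + K²)
v = 5051/2 (v = 2 + (½)*5047 = 2 + 5047/2 = 5051/2 ≈ 2525.5)
√(G(82, S³) + v) = √((-8 + √(82² + (4³)²)) + 5051/2) = √((-8 + √(6724 + 64²)) + 5051/2) = √((-8 + √(6724 + 4096)) + 5051/2) = √((-8 + √10820) + 5051/2) = √((-8 + 2*√2705) + 5051/2) = √(5035/2 + 2*√2705)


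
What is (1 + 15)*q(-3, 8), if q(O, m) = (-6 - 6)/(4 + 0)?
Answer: -48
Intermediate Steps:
q(O, m) = -3 (q(O, m) = -12/4 = -12*1/4 = -3)
(1 + 15)*q(-3, 8) = (1 + 15)*(-3) = 16*(-3) = -48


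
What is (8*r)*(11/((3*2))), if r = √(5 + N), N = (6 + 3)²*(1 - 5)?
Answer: 44*I*√319/3 ≈ 261.96*I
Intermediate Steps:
N = -324 (N = 9²*(-4) = 81*(-4) = -324)
r = I*√319 (r = √(5 - 324) = √(-319) = I*√319 ≈ 17.861*I)
(8*r)*(11/((3*2))) = (8*(I*√319))*(11/((3*2))) = (8*I*√319)*(11/6) = 44*I*√319/3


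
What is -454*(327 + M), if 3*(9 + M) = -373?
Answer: -263774/3 ≈ -87925.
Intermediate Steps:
M = -400/3 (M = -9 + (1/3)*(-373) = -9 - 373/3 = -400/3 ≈ -133.33)
-454*(327 + M) = -454*(327 - 400/3) = -454*581/3 = -263774/3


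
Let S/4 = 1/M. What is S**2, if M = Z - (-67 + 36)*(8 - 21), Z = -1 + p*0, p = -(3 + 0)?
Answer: 1/10201 ≈ 9.8030e-5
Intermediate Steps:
p = -3 (p = -1*3 = -3)
Z = -1 (Z = -1 - 3*0 = -1 + 0 = -1)
M = -404 (M = -1 - (-67 + 36)*(8 - 21) = -1 - (-31)*(-13) = -1 - 1*403 = -1 - 403 = -404)
S = -1/101 (S = 4/(-404) = 4*(-1/404) = -1/101 ≈ -0.0099010)
S**2 = (-1/101)**2 = 1/10201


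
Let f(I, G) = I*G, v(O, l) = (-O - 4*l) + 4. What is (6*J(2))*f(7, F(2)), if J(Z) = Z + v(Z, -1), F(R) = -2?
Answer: -672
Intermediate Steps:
v(O, l) = 4 - O - 4*l
J(Z) = 8 (J(Z) = Z + (4 - Z - 4*(-1)) = Z + (4 - Z + 4) = Z + (8 - Z) = 8)
f(I, G) = G*I
(6*J(2))*f(7, F(2)) = (6*8)*(-2*7) = 48*(-14) = -672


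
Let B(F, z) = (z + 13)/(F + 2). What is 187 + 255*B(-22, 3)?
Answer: -17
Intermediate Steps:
B(F, z) = (13 + z)/(2 + F)
187 + 255*B(-22, 3) = 187 + 255*((13 + 3)/(2 - 22)) = 187 + 255*(16/(-20)) = 187 + 255*(-1/20*16) = 187 + 255*(-4/5) = 187 - 204 = -17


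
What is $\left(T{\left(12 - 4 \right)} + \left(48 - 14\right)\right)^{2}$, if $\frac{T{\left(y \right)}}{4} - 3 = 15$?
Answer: $11236$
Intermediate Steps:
$T{\left(y \right)} = 72$ ($T{\left(y \right)} = 12 + 4 \cdot 15 = 12 + 60 = 72$)
$\left(T{\left(12 - 4 \right)} + \left(48 - 14\right)\right)^{2} = \left(72 + \left(48 - 14\right)\right)^{2} = \left(72 + 34\right)^{2} = 106^{2} = 11236$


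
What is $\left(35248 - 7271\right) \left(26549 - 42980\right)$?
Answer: $-459690087$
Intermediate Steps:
$\left(35248 - 7271\right) \left(26549 - 42980\right) = 27977 \left(-16431\right) = -459690087$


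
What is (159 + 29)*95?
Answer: 17860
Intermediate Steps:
(159 + 29)*95 = 188*95 = 17860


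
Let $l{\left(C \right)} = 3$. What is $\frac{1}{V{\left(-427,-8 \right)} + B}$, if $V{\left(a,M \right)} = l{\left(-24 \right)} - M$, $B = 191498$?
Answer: $\frac{1}{191509} \approx 5.2217 \cdot 10^{-6}$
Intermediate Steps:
$V{\left(a,M \right)} = 3 - M$
$\frac{1}{V{\left(-427,-8 \right)} + B} = \frac{1}{\left(3 - -8\right) + 191498} = \frac{1}{\left(3 + 8\right) + 191498} = \frac{1}{11 + 191498} = \frac{1}{191509}$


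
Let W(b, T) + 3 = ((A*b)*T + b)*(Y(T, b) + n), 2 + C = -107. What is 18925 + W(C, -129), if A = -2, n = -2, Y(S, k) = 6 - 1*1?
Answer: -65771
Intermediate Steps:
Y(S, k) = 5 (Y(S, k) = 6 - 1 = 5)
C = -109 (C = -2 - 107 = -109)
W(b, T) = -3 + 3*b - 6*T*b (W(b, T) = -3 + ((-2*b)*T + b)*(5 - 2) = -3 + (-2*T*b + b)*3 = -3 + (b - 2*T*b)*3 = -3 + (3*b - 6*T*b) = -3 + 3*b - 6*T*b)
18925 + W(C, -129) = 18925 + (-3 + 3*(-109) - 6*(-129)*(-109)) = 18925 + (-3 - 327 - 84366) = 18925 - 84696 = -65771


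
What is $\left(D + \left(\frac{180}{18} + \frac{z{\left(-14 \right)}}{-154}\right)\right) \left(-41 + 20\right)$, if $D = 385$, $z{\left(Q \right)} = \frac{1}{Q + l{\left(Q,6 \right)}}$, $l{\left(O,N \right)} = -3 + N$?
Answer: $- \frac{2007393}{242} \approx -8295.0$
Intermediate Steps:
$z{\left(Q \right)} = \frac{1}{3 + Q}$ ($z{\left(Q \right)} = \frac{1}{Q + \left(-3 + 6\right)} = \frac{1}{Q + 3} = \frac{1}{3 + Q}$)
$\left(D + \left(\frac{180}{18} + \frac{z{\left(-14 \right)}}{-154}\right)\right) \left(-41 + 20\right) = \left(385 + \left(\frac{180}{18} + \frac{1}{\left(3 - 14\right) \left(-154\right)}\right)\right) \left(-41 + 20\right) = \left(385 + \left(180 \cdot \frac{1}{18} + \frac{1}{-11} \left(- \frac{1}{154}\right)\right)\right) \left(-21\right) = \left(385 + \left(10 - - \frac{1}{1694}\right)\right) \left(-21\right) = \left(385 + \left(10 + \frac{1}{1694}\right)\right) \left(-21\right) = \left(385 + \frac{16941}{1694}\right) \left(-21\right) = \frac{669131}{1694} \left(-21\right) = - \frac{2007393}{242}$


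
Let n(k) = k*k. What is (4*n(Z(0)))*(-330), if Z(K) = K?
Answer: 0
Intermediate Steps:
n(k) = k²
(4*n(Z(0)))*(-330) = (4*0²)*(-330) = (4*0)*(-330) = 0*(-330) = 0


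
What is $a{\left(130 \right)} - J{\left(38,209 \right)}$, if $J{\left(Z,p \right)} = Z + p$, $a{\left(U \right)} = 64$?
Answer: $-183$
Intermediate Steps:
$a{\left(130 \right)} - J{\left(38,209 \right)} = 64 - \left(38 + 209\right) = 64 - 247 = -183$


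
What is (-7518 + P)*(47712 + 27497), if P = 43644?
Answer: 2717000334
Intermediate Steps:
(-7518 + P)*(47712 + 27497) = (-7518 + 43644)*(47712 + 27497) = 36126*75209 = 2717000334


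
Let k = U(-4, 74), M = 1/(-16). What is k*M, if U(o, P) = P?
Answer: -37/8 ≈ -4.6250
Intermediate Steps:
M = -1/16 ≈ -0.062500
k = 74
k*M = 74*(-1/16) = -37/8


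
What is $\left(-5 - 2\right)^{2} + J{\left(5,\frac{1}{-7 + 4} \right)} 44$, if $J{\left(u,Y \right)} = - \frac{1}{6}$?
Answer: $\frac{125}{3} \approx 41.667$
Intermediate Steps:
$J{\left(u,Y \right)} = - \frac{1}{6}$ ($J{\left(u,Y \right)} = \left(-1\right) \frac{1}{6} = - \frac{1}{6}$)
$\left(-5 - 2\right)^{2} + J{\left(5,\frac{1}{-7 + 4} \right)} 44 = \left(-5 - 2\right)^{2} - \frac{22}{3} = \left(-7\right)^{2} - \frac{22}{3} = 49 - \frac{22}{3} = \frac{125}{3}$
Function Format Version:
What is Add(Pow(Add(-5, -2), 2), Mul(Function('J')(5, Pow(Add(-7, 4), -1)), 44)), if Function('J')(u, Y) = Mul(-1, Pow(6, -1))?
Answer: Rational(125, 3) ≈ 41.667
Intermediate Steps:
Function('J')(u, Y) = Rational(-1, 6) (Function('J')(u, Y) = Mul(-1, Rational(1, 6)) = Rational(-1, 6))
Add(Pow(Add(-5, -2), 2), Mul(Function('J')(5, Pow(Add(-7, 4), -1)), 44)) = Add(Pow(Add(-5, -2), 2), Mul(Rational(-1, 6), 44)) = Add(Pow(-7, 2), Rational(-22, 3)) = Add(49, Rational(-22, 3)) = Rational(125, 3)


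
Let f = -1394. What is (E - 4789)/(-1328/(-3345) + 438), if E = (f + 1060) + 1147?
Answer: -6649860/733219 ≈ -9.0694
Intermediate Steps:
E = 813 (E = (-1394 + 1060) + 1147 = -334 + 1147 = 813)
(E - 4789)/(-1328/(-3345) + 438) = (813 - 4789)/(-1328/(-3345) + 438) = -3976/(-1328*(-1/3345) + 438) = -3976/(1328/3345 + 438) = -3976/1466438/3345 = -3976*3345/1466438 = -6649860/733219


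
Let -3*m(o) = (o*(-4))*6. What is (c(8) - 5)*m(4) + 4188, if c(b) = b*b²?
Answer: 20412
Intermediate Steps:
c(b) = b³
m(o) = 8*o (m(o) = -o*(-4)*6/3 = -(-4*o)*6/3 = -(-8)*o = 8*o)
(c(8) - 5)*m(4) + 4188 = (8³ - 5)*(8*4) + 4188 = (512 - 5)*32 + 4188 = 507*32 + 4188 = 16224 + 4188 = 20412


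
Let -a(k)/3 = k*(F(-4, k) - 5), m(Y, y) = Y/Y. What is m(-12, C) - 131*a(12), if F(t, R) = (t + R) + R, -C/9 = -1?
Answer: 70741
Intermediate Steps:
C = 9 (C = -9*(-1) = 9)
m(Y, y) = 1
F(t, R) = t + 2*R (F(t, R) = (R + t) + R = t + 2*R)
a(k) = -3*k*(-9 + 2*k) (a(k) = -3*k*((-4 + 2*k) - 5) = -3*k*(-9 + 2*k))
m(-12, C) - 131*a(12) = 1 - 393*12*(9 - 2*12) = 1 - 393*12*(9 - 24) = 1 - 393*12*(-15) = 1 - 131*(-540) = 1 + 70740 = 70741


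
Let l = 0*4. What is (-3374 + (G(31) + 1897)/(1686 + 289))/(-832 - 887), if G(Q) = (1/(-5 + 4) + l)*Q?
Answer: 6661784/3395025 ≈ 1.9622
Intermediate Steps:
l = 0
G(Q) = -Q (G(Q) = (1/(-5 + 4) + 0)*Q = (1/(-1) + 0)*Q = (-1 + 0)*Q = -Q)
(-3374 + (G(31) + 1897)/(1686 + 289))/(-832 - 887) = (-3374 + (-1*31 + 1897)/(1686 + 289))/(-832 - 887) = (-3374 + (-31 + 1897)/1975)/(-1719) = (-3374 + 1866*(1/1975))*(-1/1719) = (-3374 + 1866/1975)*(-1/1719) = -6661784/1975*(-1/1719) = 6661784/3395025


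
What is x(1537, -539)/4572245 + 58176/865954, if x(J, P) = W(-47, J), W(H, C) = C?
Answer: 133662948209/1979676923365 ≈ 0.067518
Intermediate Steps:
x(J, P) = J
x(1537, -539)/4572245 + 58176/865954 = 1537/4572245 + 58176/865954 = 1537*(1/4572245) + 58176*(1/865954) = 1537/4572245 + 29088/432977 = 133662948209/1979676923365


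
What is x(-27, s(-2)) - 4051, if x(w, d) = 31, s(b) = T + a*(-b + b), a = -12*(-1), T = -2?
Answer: -4020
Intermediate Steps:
a = 12 (a = -4*(-3) = 12)
s(b) = -2 (s(b) = -2 + 12*(-b + b) = -2 + 12*0 = -2 + 0 = -2)
x(-27, s(-2)) - 4051 = 31 - 4051 = -4020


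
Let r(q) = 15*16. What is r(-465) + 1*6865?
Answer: 7105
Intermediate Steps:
r(q) = 240
r(-465) + 1*6865 = 240 + 1*6865 = 240 + 6865 = 7105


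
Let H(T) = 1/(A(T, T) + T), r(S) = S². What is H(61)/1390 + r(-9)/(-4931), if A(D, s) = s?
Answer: -13731049/836198980 ≈ -0.016421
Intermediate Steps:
H(T) = 1/(2*T) (H(T) = 1/(T + T) = 1/(2*T))
H(61)/1390 + r(-9)/(-4931) = ((½)/61)/1390 + (-9)²/(-4931) = ((½)*(1/61))*(1/1390) + 81*(-1/4931) = (1/122)*(1/1390) - 81/4931 = 1/169580 - 81/4931 = -13731049/836198980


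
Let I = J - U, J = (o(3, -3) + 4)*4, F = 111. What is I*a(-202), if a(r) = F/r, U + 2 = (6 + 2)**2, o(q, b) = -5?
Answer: 3663/101 ≈ 36.267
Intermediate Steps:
U = 62 (U = -2 + (6 + 2)**2 = -2 + 8**2 = -2 + 64 = 62)
J = -4 (J = (-5 + 4)*4 = -1*4 = -4)
I = -66 (I = -4 - 1*62 = -4 - 62 = -66)
a(r) = 111/r
I*a(-202) = -7326/(-202) = -7326*(-1)/202 = -66*(-111/202) = 3663/101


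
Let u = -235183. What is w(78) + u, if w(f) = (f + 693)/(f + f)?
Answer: -12229259/52 ≈ -2.3518e+5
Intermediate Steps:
w(f) = (693 + f)/(2*f) (w(f) = (693 + f)/((2*f)) = (693 + f)*(1/(2*f)) = (693 + f)/(2*f))
w(78) + u = (½)*(693 + 78)/78 - 235183 = (½)*(1/78)*771 - 235183 = 257/52 - 235183 = -12229259/52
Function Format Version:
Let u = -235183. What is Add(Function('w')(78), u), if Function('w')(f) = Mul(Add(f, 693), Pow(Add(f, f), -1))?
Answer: Rational(-12229259, 52) ≈ -2.3518e+5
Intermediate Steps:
Function('w')(f) = Mul(Rational(1, 2), Pow(f, -1), Add(693, f)) (Function('w')(f) = Mul(Add(693, f), Pow(Mul(2, f), -1)) = Mul(Add(693, f), Mul(Rational(1, 2), Pow(f, -1))) = Mul(Rational(1, 2), Pow(f, -1), Add(693, f)))
Add(Function('w')(78), u) = Add(Mul(Rational(1, 2), Pow(78, -1), Add(693, 78)), -235183) = Add(Mul(Rational(1, 2), Rational(1, 78), 771), -235183) = Add(Rational(257, 52), -235183) = Rational(-12229259, 52)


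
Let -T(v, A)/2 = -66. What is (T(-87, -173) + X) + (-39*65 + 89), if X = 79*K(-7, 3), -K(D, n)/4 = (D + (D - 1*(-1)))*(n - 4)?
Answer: -6422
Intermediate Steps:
T(v, A) = 132 (T(v, A) = -2*(-66) = 132)
K(D, n) = -4*(1 + 2*D)*(-4 + n) (K(D, n) = -4*(D + (D - 1*(-1)))*(n - 4) = -4*(D + (D + 1))*(-4 + n) = -4*(D + (1 + D))*(-4 + n) = -4*(1 + 2*D)*(-4 + n))
X = -4108 (X = 79*(16 - 4*3 + 32*(-7) - 8*(-7)*3) = 79*(16 - 12 - 224 + 168) = 79*(-52) = -4108)
(T(-87, -173) + X) + (-39*65 + 89) = (132 - 4108) + (-39*65 + 89) = -3976 + (-2535 + 89) = -3976 - 2446 = -6422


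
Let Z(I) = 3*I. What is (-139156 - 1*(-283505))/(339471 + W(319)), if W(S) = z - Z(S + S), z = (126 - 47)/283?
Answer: 40850767/95528710 ≈ 0.42763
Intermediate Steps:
z = 79/283 (z = 79*(1/283) = 79/283 ≈ 0.27915)
W(S) = 79/283 - 6*S (W(S) = 79/283 - 3*(S + S) = 79/283 - 3*2*S = 79/283 - 6*S)
(-139156 - 1*(-283505))/(339471 + W(319)) = (-139156 - 1*(-283505))/(339471 + (79/283 - 6*319)) = (-139156 + 283505)/(339471 + (79/283 - 1914)) = 144349/(339471 - 541583/283) = 144349/(95528710/283) = 144349*(283/95528710) = 40850767/95528710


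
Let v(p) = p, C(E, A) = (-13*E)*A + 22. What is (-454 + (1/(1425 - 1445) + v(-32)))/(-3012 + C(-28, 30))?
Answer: -9721/158600 ≈ -0.061293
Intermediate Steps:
C(E, A) = 22 - 13*A*E (C(E, A) = -13*A*E + 22 = 22 - 13*A*E)
(-454 + (1/(1425 - 1445) + v(-32)))/(-3012 + C(-28, 30)) = (-454 + (1/(1425 - 1445) - 32))/(-3012 + (22 - 13*30*(-28))) = (-454 + (1/(-20) - 32))/(-3012 + (22 + 10920)) = (-454 + (-1/20 - 32))/(-3012 + 10942) = (-454 - 641/20)/7930 = -9721/20*1/7930 = -9721/158600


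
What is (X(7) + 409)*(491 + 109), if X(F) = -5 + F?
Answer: 246600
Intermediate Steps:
(X(7) + 409)*(491 + 109) = ((-5 + 7) + 409)*(491 + 109) = (2 + 409)*600 = 411*600 = 246600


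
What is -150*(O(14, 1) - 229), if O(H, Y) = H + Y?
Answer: 32100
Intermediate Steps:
-150*(O(14, 1) - 229) = -150*((14 + 1) - 229) = -150*(15 - 229) = -150*(-214) = 32100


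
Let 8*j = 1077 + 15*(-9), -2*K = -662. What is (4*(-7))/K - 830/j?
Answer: -1112108/155901 ≈ -7.1334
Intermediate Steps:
K = 331 (K = -1/2*(-662) = 331)
j = 471/4 (j = (1077 + 15*(-9))/8 = (1077 - 135)/8 = (1/8)*942 = 471/4 ≈ 117.75)
(4*(-7))/K - 830/j = (4*(-7))/331 - 830/471/4 = -28*1/331 - 830*4/471 = -28/331 - 3320/471 = -1112108/155901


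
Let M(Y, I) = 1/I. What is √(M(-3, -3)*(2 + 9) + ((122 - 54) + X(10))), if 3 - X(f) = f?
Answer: 2*√129/3 ≈ 7.5719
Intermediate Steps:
X(f) = 3 - f
√(M(-3, -3)*(2 + 9) + ((122 - 54) + X(10))) = √((2 + 9)/(-3) + ((122 - 54) + (3 - 1*10))) = √(-⅓*11 + (68 + (3 - 10))) = √(-11/3 + (68 - 7)) = √(-11/3 + 61) = √(172/3) = 2*√129/3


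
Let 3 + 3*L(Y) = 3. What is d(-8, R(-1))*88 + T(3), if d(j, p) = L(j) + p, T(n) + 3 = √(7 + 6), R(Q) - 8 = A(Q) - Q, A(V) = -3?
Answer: 525 + √13 ≈ 528.61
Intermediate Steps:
L(Y) = 0 (L(Y) = -1 + (⅓)*3 = -1 + 1 = 0)
R(Q) = 5 - Q (R(Q) = 8 + (-3 - Q) = 5 - Q)
T(n) = -3 + √13 (T(n) = -3 + √(7 + 6) = -3 + √13)
d(j, p) = p (d(j, p) = 0 + p = p)
d(-8, R(-1))*88 + T(3) = (5 - 1*(-1))*88 + (-3 + √13) = (5 + 1)*88 + (-3 + √13) = 6*88 + (-3 + √13) = 528 + (-3 + √13) = 525 + √13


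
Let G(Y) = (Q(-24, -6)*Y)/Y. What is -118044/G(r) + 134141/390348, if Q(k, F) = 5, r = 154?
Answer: -6582509801/278820 ≈ -23608.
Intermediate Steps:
G(Y) = 5 (G(Y) = (5*Y)/Y = 5)
-118044/G(r) + 134141/390348 = -118044/5 + 134141/390348 = -118044*⅕ + 134141*(1/390348) = -118044/5 + 19163/55764 = -6582509801/278820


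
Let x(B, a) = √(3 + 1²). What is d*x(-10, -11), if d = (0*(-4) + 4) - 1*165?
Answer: -322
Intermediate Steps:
d = -161 (d = (0 + 4) - 165 = 4 - 165 = -161)
x(B, a) = 2 (x(B, a) = √(3 + 1) = √4 = 2)
d*x(-10, -11) = -161*2 = -322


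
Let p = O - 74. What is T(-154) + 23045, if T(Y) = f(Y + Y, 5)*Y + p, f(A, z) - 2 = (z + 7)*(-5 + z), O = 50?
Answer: 22713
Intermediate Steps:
f(A, z) = 2 + (-5 + z)*(7 + z) (f(A, z) = 2 + (z + 7)*(-5 + z) = 2 + (7 + z)*(-5 + z) = 2 + (-5 + z)*(7 + z))
p = -24 (p = 50 - 74 = -24)
T(Y) = -24 + 2*Y (T(Y) = (-33 + 5² + 2*5)*Y - 24 = (-33 + 25 + 10)*Y - 24 = 2*Y - 24 = -24 + 2*Y)
T(-154) + 23045 = (-24 + 2*(-154)) + 23045 = (-24 - 308) + 23045 = -332 + 23045 = 22713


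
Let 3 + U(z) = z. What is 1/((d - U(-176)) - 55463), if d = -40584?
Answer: -1/95868 ≈ -1.0431e-5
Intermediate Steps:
U(z) = -3 + z
1/((d - U(-176)) - 55463) = 1/((-40584 - (-3 - 176)) - 55463) = 1/((-40584 - 1*(-179)) - 55463) = 1/((-40584 + 179) - 55463) = 1/(-40405 - 55463) = 1/(-95868) = -1/95868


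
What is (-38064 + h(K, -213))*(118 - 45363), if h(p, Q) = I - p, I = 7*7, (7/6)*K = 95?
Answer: 12065710375/7 ≈ 1.7237e+9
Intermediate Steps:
K = 570/7 (K = (6/7)*95 = 570/7 ≈ 81.429)
I = 49
h(p, Q) = 49 - p
(-38064 + h(K, -213))*(118 - 45363) = (-38064 + (49 - 1*570/7))*(118 - 45363) = (-38064 + (49 - 570/7))*(-45245) = (-38064 - 227/7)*(-45245) = -266675/7*(-45245) = 12065710375/7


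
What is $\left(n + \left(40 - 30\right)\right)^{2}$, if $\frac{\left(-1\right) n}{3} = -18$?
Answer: $4096$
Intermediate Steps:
$n = 54$ ($n = \left(-3\right) \left(-18\right) = 54$)
$\left(n + \left(40 - 30\right)\right)^{2} = \left(54 + \left(40 - 30\right)\right)^{2} = \left(54 + 10\right)^{2} = 64^{2} = 4096$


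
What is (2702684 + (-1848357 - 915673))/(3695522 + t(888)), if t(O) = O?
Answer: -30673/1848205 ≈ -0.016596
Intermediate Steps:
(2702684 + (-1848357 - 915673))/(3695522 + t(888)) = (2702684 + (-1848357 - 915673))/(3695522 + 888) = (2702684 - 2764030)/3696410 = -61346*1/3696410 = -30673/1848205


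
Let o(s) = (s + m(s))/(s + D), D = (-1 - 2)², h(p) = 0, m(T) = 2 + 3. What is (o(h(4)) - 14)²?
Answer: 14641/81 ≈ 180.75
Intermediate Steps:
m(T) = 5
D = 9 (D = (-3)² = 9)
o(s) = (5 + s)/(9 + s) (o(s) = (s + 5)/(s + 9) = (5 + s)/(9 + s))
(o(h(4)) - 14)² = ((5 + 0)/(9 + 0) - 14)² = (5/9 - 14)² = (-121/9)² = 14641/81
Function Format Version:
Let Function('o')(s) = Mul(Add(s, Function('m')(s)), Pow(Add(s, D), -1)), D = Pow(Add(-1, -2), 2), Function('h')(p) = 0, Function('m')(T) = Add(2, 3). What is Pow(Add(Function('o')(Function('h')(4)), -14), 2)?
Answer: Rational(14641, 81) ≈ 180.75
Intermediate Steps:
Function('m')(T) = 5
D = 9 (D = Pow(-3, 2) = 9)
Function('o')(s) = Mul(Pow(Add(9, s), -1), Add(5, s)) (Function('o')(s) = Mul(Add(s, 5), Pow(Add(s, 9), -1)) = Mul(Add(5, s), Pow(Add(9, s), -1)) = Mul(Pow(Add(9, s), -1), Add(5, s)))
Pow(Add(Function('o')(Function('h')(4)), -14), 2) = Pow(Add(Mul(Pow(Add(9, 0), -1), Add(5, 0)), -14), 2) = Pow(Add(Mul(Pow(9, -1), 5), -14), 2) = Pow(Add(Mul(Rational(1, 9), 5), -14), 2) = Pow(Add(Rational(5, 9), -14), 2) = Pow(Rational(-121, 9), 2) = Rational(14641, 81)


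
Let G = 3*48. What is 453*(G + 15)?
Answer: 72027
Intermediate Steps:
G = 144
453*(G + 15) = 453*(144 + 15) = 453*159 = 72027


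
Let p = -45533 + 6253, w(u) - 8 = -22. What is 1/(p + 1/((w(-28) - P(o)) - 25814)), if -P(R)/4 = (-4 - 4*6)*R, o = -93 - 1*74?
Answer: -7124/279830721 ≈ -2.5458e-5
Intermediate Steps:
w(u) = -14 (w(u) = 8 - 22 = -14)
o = -167 (o = -93 - 74 = -167)
p = -39280
P(R) = 112*R (P(R) = -4*(-4 - 4*6)*R = -4*(-4 - 24)*R = -(-112)*R = 112*R)
1/(p + 1/((w(-28) - P(o)) - 25814)) = 1/(-39280 + 1/((-14 - 112*(-167)) - 25814)) = 1/(-39280 + 1/((-14 - 1*(-18704)) - 25814)) = 1/(-39280 + 1/((-14 + 18704) - 25814)) = 1/(-39280 + 1/(18690 - 25814)) = 1/(-39280 + 1/(-7124)) = 1/(-39280 - 1/7124) = 1/(-279830721/7124) = -7124/279830721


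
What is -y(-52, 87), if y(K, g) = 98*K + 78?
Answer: 5018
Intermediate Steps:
y(K, g) = 78 + 98*K
-y(-52, 87) = -(78 + 98*(-52)) = -(78 - 5096) = -1*(-5018) = 5018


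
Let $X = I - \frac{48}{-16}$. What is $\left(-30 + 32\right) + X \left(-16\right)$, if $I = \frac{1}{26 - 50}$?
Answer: $- \frac{136}{3} \approx -45.333$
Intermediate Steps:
$I = - \frac{1}{24}$ ($I = \frac{1}{-24} = - \frac{1}{24} \approx -0.041667$)
$X = \frac{71}{24}$ ($X = - \frac{1}{24} - \frac{48}{-16} = - \frac{1}{24} - -3 = - \frac{1}{24} + 3 = \frac{71}{24} \approx 2.9583$)
$\left(-30 + 32\right) + X \left(-16\right) = \left(-30 + 32\right) + \frac{71}{24} \left(-16\right) = 2 - \frac{142}{3} = - \frac{136}{3}$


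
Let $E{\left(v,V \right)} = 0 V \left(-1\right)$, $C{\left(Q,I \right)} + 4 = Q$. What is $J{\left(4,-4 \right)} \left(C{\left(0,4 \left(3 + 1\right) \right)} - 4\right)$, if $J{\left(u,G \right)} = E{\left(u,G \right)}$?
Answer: $0$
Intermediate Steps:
$C{\left(Q,I \right)} = -4 + Q$
$E{\left(v,V \right)} = 0$ ($E{\left(v,V \right)} = 0 \left(-1\right) = 0$)
$J{\left(u,G \right)} = 0$
$J{\left(4,-4 \right)} \left(C{\left(0,4 \left(3 + 1\right) \right)} - 4\right) = 0 \left(\left(-4 + 0\right) - 4\right) = 0 \left(-4 - 4\right) = 0 \left(-8\right) = 0$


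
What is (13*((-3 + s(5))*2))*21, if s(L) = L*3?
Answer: 6552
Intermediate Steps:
s(L) = 3*L
(13*((-3 + s(5))*2))*21 = (13*((-3 + 3*5)*2))*21 = (13*((-3 + 15)*2))*21 = (13*(12*2))*21 = (13*24)*21 = 312*21 = 6552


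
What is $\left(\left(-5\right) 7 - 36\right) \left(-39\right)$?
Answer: $2769$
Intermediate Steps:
$\left(\left(-5\right) 7 - 36\right) \left(-39\right) = \left(-35 - 36\right) \left(-39\right) = \left(-71\right) \left(-39\right) = 2769$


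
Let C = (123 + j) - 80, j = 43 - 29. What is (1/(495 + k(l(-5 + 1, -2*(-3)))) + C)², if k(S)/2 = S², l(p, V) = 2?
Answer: 822083584/253009 ≈ 3249.2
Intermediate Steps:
j = 14
C = 57 (C = (123 + 14) - 80 = 137 - 80 = 57)
k(S) = 2*S²
(1/(495 + k(l(-5 + 1, -2*(-3)))) + C)² = (1/(495 + 2*2²) + 57)² = (1/(495 + 2*4) + 57)² = (1/(495 + 8) + 57)² = (1/503 + 57)² = (28672/503)² = 822083584/253009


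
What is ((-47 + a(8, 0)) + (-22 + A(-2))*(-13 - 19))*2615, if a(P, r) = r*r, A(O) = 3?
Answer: 1467015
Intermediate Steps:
a(P, r) = r²
((-47 + a(8, 0)) + (-22 + A(-2))*(-13 - 19))*2615 = ((-47 + 0²) + (-22 + 3)*(-13 - 19))*2615 = ((-47 + 0) - 19*(-32))*2615 = (-47 + 608)*2615 = 561*2615 = 1467015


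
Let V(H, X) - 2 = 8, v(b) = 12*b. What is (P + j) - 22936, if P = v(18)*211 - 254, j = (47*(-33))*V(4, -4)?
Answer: 6876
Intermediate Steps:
V(H, X) = 10 (V(H, X) = 2 + 8 = 10)
j = -15510 (j = (47*(-33))*10 = -1551*10 = -15510)
P = 45322 (P = (12*18)*211 - 254 = 216*211 - 254 = 45576 - 254 = 45322)
(P + j) - 22936 = (45322 - 15510) - 22936 = 29812 - 22936 = 6876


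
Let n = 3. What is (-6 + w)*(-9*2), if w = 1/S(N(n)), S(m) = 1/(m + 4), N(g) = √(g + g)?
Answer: 36 - 18*√6 ≈ -8.0908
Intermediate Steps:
N(g) = √2*√g (N(g) = √(2*g) = √2*√g)
S(m) = 1/(4 + m)
w = 4 + √6 (w = 1/(1/(4 + √2*√3)) = 1/(1/(4 + √6)) = 4 + √6 ≈ 6.4495)
(-6 + w)*(-9*2) = (-6 + (4 + √6))*(-9*2) = (-2 + √6)*(-18) = 36 - 18*√6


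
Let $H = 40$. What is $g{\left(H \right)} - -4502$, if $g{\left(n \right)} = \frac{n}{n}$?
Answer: $4503$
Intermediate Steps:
$g{\left(n \right)} = 1$
$g{\left(H \right)} - -4502 = 1 - -4502 = 1 + 4502 = 4503$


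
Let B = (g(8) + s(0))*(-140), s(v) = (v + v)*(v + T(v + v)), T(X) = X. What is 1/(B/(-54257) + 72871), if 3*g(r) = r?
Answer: 23253/1694469523 ≈ 1.3723e-5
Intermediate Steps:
g(r) = r/3
s(v) = 6*v² (s(v) = (v + v)*(v + (v + v)) = (2*v)*(v + 2*v) = (2*v)*(3*v) = 6*v²)
B = -1120/3 (B = ((⅓)*8 + 6*0²)*(-140) = (8/3 + 6*0)*(-140) = (8/3 + 0)*(-140) = (8/3)*(-140) = -1120/3 ≈ -373.33)
1/(B/(-54257) + 72871) = 1/(-1120/3/(-54257) + 72871) = 1/(-1120/3*(-1/54257) + 72871) = 1/(160/23253 + 72871) = 1/(1694469523/23253) = 23253/1694469523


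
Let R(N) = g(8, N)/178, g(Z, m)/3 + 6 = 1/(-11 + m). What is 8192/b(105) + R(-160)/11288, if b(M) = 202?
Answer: 469106780881/11567332848 ≈ 40.554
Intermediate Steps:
g(Z, m) = -18 + 3/(-11 + m)
R(N) = 3*(67 - 6*N)/(178*(-11 + N)) (R(N) = (3*(67 - 6*N)/(-11 + N))/178 = (3*(67 - 6*N)/(-11 + N))*(1/178) = 3*(67 - 6*N)/(178*(-11 + N)))
8192/b(105) + R(-160)/11288 = 8192/202 + (3*(67 - 6*(-160))/(178*(-11 - 160)))/11288 = 8192*(1/202) + ((3/178)*(67 + 960)/(-171))*(1/11288) = 4096/101 + ((3/178)*(-1/171)*1027)*(1/11288) = 4096/101 - 1027/10146*1/11288 = 4096/101 - 1027/114528048 = 469106780881/11567332848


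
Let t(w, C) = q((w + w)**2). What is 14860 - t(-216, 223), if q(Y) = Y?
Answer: -171764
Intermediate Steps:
t(w, C) = 4*w**2 (t(w, C) = (w + w)**2 = (2*w)**2 = 4*w**2)
14860 - t(-216, 223) = 14860 - 4*(-216)**2 = 14860 - 4*46656 = 14860 - 1*186624 = 14860 - 186624 = -171764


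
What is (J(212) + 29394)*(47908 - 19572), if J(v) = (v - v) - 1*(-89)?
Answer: 835430288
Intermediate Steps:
J(v) = 89 (J(v) = 0 + 89 = 89)
(J(212) + 29394)*(47908 - 19572) = (89 + 29394)*(47908 - 19572) = 29483*28336 = 835430288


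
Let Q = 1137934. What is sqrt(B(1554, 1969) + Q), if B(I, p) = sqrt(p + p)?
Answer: sqrt(1137934 + sqrt(3938)) ≈ 1066.8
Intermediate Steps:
B(I, p) = sqrt(2)*sqrt(p) (B(I, p) = sqrt(2*p) = sqrt(2)*sqrt(p))
sqrt(B(1554, 1969) + Q) = sqrt(sqrt(2)*sqrt(1969) + 1137934) = sqrt(sqrt(3938) + 1137934) = sqrt(1137934 + sqrt(3938))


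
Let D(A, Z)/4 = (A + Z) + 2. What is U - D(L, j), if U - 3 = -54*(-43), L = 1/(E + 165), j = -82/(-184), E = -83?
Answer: 2183204/943 ≈ 2315.2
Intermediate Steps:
j = 41/92 (j = -82*(-1/184) = 41/92 ≈ 0.44565)
L = 1/82 (L = 1/(-83 + 165) = 1/82 ≈ 0.012195)
D(A, Z) = 8 + 4*A + 4*Z (D(A, Z) = 4*((A + Z) + 2) = 4*(2 + A + Z) = 8 + 4*A + 4*Z)
U = 2325 (U = 3 - 54*(-43) = 3 + 2322 = 2325)
U - D(L, j) = 2325 - (8 + 4*(1/82) + 4*(41/92)) = 2325 - (8 + 2/41 + 41/23) = 2325 - 1*9271/943 = 2325 - 9271/943 = 2183204/943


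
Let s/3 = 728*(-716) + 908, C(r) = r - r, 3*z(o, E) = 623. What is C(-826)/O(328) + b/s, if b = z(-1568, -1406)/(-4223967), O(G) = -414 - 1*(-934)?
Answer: 623/19781090899020 ≈ 3.1495e-11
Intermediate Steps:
z(o, E) = 623/3 (z(o, E) = (1/3)*623 = 623/3)
C(r) = 0
O(G) = 520 (O(G) = -414 + 934 = 520)
s = -1561020 (s = 3*(728*(-716) + 908) = 3*(-521248 + 908) = 3*(-520340) = -1561020)
b = -623/12671901 (b = (623/3)/(-4223967) = (623/3)*(-1/4223967) = -623/12671901 ≈ -4.9164e-5)
C(-826)/O(328) + b/s = 0/520 - 623/12671901/(-1561020) = 0*(1/520) - 623/12671901*(-1/1561020) = 0 + 623/19781090899020 = 623/19781090899020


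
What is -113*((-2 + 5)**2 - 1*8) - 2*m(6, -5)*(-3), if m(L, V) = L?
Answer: -77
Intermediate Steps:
-113*((-2 + 5)**2 - 1*8) - 2*m(6, -5)*(-3) = -113*((-2 + 5)**2 - 1*8) - 2*6*(-3) = -113*(3**2 - 8) - 12*(-3) = -113*(9 - 8) + 36 = -113*1 + 36 = -113 + 36 = -77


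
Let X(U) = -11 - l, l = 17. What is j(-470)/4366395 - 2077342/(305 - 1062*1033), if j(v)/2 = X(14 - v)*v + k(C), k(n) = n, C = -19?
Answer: 9099320269052/4788804418695 ≈ 1.9001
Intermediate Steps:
X(U) = -28 (X(U) = -11 - 1*17 = -11 - 17 = -28)
j(v) = -38 - 56*v (j(v) = 2*(-28*v - 19) = 2*(-19 - 28*v) = -38 - 56*v)
j(-470)/4366395 - 2077342/(305 - 1062*1033) = (-38 - 56*(-470))/4366395 - 2077342/(305 - 1062*1033) = (-38 + 26320)*(1/4366395) - 2077342/(305 - 1097046) = 26282*(1/4366395) - 2077342/(-1096741) = 26282/4366395 - 2077342*(-1/1096741) = 26282/4366395 + 2077342/1096741 = 9099320269052/4788804418695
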